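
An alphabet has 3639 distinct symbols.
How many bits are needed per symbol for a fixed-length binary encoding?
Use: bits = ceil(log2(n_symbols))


log2(3639) = 11.8293
Bracket: 2^11 = 2048 < 3639 <= 2^12 = 4096
So ceil(log2(3639)) = 12

bits = ceil(log2(3639)) = ceil(11.8293) = 12 bits


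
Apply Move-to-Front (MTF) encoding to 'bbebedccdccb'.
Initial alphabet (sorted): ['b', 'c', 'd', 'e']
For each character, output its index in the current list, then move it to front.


MTF encoding:
'b': index 0 in ['b', 'c', 'd', 'e'] -> ['b', 'c', 'd', 'e']
'b': index 0 in ['b', 'c', 'd', 'e'] -> ['b', 'c', 'd', 'e']
'e': index 3 in ['b', 'c', 'd', 'e'] -> ['e', 'b', 'c', 'd']
'b': index 1 in ['e', 'b', 'c', 'd'] -> ['b', 'e', 'c', 'd']
'e': index 1 in ['b', 'e', 'c', 'd'] -> ['e', 'b', 'c', 'd']
'd': index 3 in ['e', 'b', 'c', 'd'] -> ['d', 'e', 'b', 'c']
'c': index 3 in ['d', 'e', 'b', 'c'] -> ['c', 'd', 'e', 'b']
'c': index 0 in ['c', 'd', 'e', 'b'] -> ['c', 'd', 'e', 'b']
'd': index 1 in ['c', 'd', 'e', 'b'] -> ['d', 'c', 'e', 'b']
'c': index 1 in ['d', 'c', 'e', 'b'] -> ['c', 'd', 'e', 'b']
'c': index 0 in ['c', 'd', 'e', 'b'] -> ['c', 'd', 'e', 'b']
'b': index 3 in ['c', 'd', 'e', 'b'] -> ['b', 'c', 'd', 'e']


Output: [0, 0, 3, 1, 1, 3, 3, 0, 1, 1, 0, 3]


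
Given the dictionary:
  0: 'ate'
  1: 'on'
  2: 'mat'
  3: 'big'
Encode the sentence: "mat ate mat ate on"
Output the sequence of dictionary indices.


Look up each word in the dictionary:
  'mat' -> 2
  'ate' -> 0
  'mat' -> 2
  'ate' -> 0
  'on' -> 1

Encoded: [2, 0, 2, 0, 1]


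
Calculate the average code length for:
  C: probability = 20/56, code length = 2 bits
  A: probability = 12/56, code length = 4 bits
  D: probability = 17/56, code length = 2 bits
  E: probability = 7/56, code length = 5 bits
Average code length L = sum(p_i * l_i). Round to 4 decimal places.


Weighted contributions p_i * l_i:
  C: (20/56) * 2 = 40/56
  A: (12/56) * 4 = 48/56
  D: (17/56) * 2 = 34/56
  E: (7/56) * 5 = 35/56
Sum = (40 + 48 + 34 + 35)/56 = 157/56

L = 157/56 = 2.8036 bits/symbol


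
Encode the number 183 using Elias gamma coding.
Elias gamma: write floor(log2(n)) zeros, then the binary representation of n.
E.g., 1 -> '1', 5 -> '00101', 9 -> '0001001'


num_bits = floor(log2(183)) + 1 = 8
leading_zeros = num_bits - 1 = 7
binary(183) = 10110111

Elias gamma(183) = '0000000' + '10110111' = 000000010110111 (15 bits)


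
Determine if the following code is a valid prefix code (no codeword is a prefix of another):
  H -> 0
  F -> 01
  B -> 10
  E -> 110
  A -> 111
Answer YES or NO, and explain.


Checking each pair (does one codeword prefix another?):
  H='0' vs F='01': prefix -- VIOLATION

NO -- this is NOT a valid prefix code. H (0) is a prefix of F (01).


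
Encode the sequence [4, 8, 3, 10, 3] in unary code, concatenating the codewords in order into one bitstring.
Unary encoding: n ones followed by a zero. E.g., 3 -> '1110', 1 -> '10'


Encode each number as n ones followed by a terminating 0:
  4 -> 11110 (5 bits)
  8 -> 111111110 (9 bits)
  3 -> 1110 (4 bits)
  10 -> 11111111110 (11 bits)
  3 -> 1110 (4 bits)
Total length = 5 + 9 + 4 + 11 + 4 = 33 bits.

Unary([4, 8, 3, 10, 3]) = 111101111111101110111111111101110 (33 bits)


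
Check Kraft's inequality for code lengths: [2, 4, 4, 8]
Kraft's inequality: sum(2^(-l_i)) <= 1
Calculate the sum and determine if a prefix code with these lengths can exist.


Sum = 2^(-2) + 2^(-4) + 2^(-4) + 2^(-8)
    = 0.25 + 0.0625 + 0.0625 + 0.00390625
    = 97/256 = 0.37890625
Since 0.37890625 <= 1, Kraft's inequality IS satisfied.
A prefix code with these lengths CAN exist.

Kraft sum = 0.37890625. Satisfied.


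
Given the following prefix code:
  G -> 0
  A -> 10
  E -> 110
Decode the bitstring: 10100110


Decoding step by step:
Bits 10 -> A
Bits 10 -> A
Bits 0 -> G
Bits 110 -> E


Decoded message: AAGE


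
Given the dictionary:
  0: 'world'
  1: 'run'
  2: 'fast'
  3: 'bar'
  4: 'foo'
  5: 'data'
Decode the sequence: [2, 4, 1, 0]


Look up each index in the dictionary:
  2 -> 'fast'
  4 -> 'foo'
  1 -> 'run'
  0 -> 'world'

Decoded: "fast foo run world"


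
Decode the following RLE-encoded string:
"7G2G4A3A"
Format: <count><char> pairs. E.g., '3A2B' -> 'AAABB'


Expanding each <count><char> pair:
  7G -> 'GGGGGGG'
  2G -> 'GG'
  4A -> 'AAAA'
  3A -> 'AAA'

Decoded = GGGGGGGGGAAAAAAA


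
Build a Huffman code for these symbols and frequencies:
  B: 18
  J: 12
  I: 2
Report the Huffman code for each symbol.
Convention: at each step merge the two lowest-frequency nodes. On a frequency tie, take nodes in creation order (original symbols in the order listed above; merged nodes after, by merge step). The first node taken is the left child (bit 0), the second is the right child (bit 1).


Huffman tree construction:
Step 1: Merge I(2) + J(12) = 14
Step 2: Merge (I+J)(14) + B(18) = 32
Read each symbol's code off the tree from the root (left child = 0, right child = 1).

Codes:
  B: 1 (length 1)
  J: 01 (length 2)
  I: 00 (length 2)
Average code length: 46/32 = 1.4375 bits/symbol


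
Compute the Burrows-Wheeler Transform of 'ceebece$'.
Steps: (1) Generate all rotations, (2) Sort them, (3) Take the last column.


Rotations (sorted):
  0: $ceebece -> last char: e
  1: bece$cee -> last char: e
  2: ce$ceebe -> last char: e
  3: ceebece$ -> last char: $
  4: e$ceebec -> last char: c
  5: ebece$ce -> last char: e
  6: ece$ceeb -> last char: b
  7: eebece$c -> last char: c


BWT = eee$cebc


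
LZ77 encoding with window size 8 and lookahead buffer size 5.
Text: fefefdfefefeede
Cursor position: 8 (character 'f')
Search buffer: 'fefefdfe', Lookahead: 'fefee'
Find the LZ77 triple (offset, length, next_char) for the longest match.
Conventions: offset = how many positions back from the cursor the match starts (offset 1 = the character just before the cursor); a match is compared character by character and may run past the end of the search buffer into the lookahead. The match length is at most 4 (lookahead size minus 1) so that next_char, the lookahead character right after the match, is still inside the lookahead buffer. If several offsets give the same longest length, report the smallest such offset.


Try each offset into the search buffer:
  offset=1 (pos 7, char 'e'): match length 0
  offset=2 (pos 6, char 'f'): match length 4
  offset=3 (pos 5, char 'd'): match length 0
  offset=4 (pos 4, char 'f'): match length 1
  offset=5 (pos 3, char 'e'): match length 0
  offset=6 (pos 2, char 'f'): match length 3
  offset=7 (pos 1, char 'e'): match length 0
  offset=8 (pos 0, char 'f'): match length 4
Longest match has length 4, found at offsets 2, 8; take the smallest, offset 2.
next_char = character at position 8 + 4 = 12 -> 'e'

Best match: offset=2, length=4 (matching 'fefe' starting at position 6)
LZ77 triple: (2, 4, 'e')


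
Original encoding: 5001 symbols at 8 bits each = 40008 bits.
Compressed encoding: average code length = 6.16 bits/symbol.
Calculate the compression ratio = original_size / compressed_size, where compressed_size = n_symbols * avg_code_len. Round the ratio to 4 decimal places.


original_size = n_symbols * orig_bits = 5001 * 8 = 40008 bits
compressed_size = n_symbols * avg_code_len = 5001 * 6.16 = 30806.16 bits
ratio = original_size / compressed_size = 40008 / 30806.16 = 1.2987

Compression ratio = 1.2987


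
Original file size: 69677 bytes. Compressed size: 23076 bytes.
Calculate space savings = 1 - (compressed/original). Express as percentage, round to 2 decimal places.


ratio = compressed/original = 23076/69677 = 0.331185
savings = 1 - ratio = 1 - 0.331185 = 0.668815
as a percentage: 0.668815 * 100 = 66.88%

Space savings = 1 - 23076/69677 = 66.88%


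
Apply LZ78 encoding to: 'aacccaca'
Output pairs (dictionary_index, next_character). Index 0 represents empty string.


LZ78 encoding steps:
Dictionary: {0: ''}
Step 1: w='' (idx 0), next='a' -> output (0, 'a'), add 'a' as idx 1
Step 2: w='a' (idx 1), next='c' -> output (1, 'c'), add 'ac' as idx 2
Step 3: w='' (idx 0), next='c' -> output (0, 'c'), add 'c' as idx 3
Step 4: w='c' (idx 3), next='a' -> output (3, 'a'), add 'ca' as idx 4
Step 5: w='ca' (idx 4), end of input -> output (4, '')


Encoded: [(0, 'a'), (1, 'c'), (0, 'c'), (3, 'a'), (4, '')]


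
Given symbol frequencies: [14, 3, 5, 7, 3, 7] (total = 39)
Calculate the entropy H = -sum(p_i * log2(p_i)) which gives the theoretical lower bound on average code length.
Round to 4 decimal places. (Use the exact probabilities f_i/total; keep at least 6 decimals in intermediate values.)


Per-symbol terms -p_i * log2(p_i) with p_i = f_i/39:
  p = 14/39 = 0.358974: log2(p) = -1.478047, -p*log2(p) = 0.530581
  p = 3/39 = 0.076923: log2(p) = -3.700440, -p*log2(p) = 0.284649
  p = 5/39 = 0.128205: log2(p) = -2.963474, -p*log2(p) = 0.379933
  p = 7/39 = 0.179487: log2(p) = -2.478047, -p*log2(p) = 0.444778
  p = 3/39 = 0.076923: log2(p) = -3.700440, -p*log2(p) = 0.284649
  p = 7/39 = 0.179487: log2(p) = -2.478047, -p*log2(p) = 0.444778
H = 0.530581 + 0.284649 + 0.379933 + 0.444778 + 0.284649 + 0.444778 = 2.369368

H = 2.3694 bits/symbol


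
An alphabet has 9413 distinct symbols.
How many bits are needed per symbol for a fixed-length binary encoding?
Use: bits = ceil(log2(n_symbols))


log2(9413) = 13.2004
Bracket: 2^13 = 8192 < 9413 <= 2^14 = 16384
So ceil(log2(9413)) = 14

bits = ceil(log2(9413)) = ceil(13.2004) = 14 bits


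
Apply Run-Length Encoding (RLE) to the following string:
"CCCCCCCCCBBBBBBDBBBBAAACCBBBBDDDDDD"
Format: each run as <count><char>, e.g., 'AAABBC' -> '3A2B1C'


Scanning runs left to right:
  i=0: run of 'C' x 9 -> '9C'
  i=9: run of 'B' x 6 -> '6B'
  i=15: run of 'D' x 1 -> '1D'
  i=16: run of 'B' x 4 -> '4B'
  i=20: run of 'A' x 3 -> '3A'
  i=23: run of 'C' x 2 -> '2C'
  i=25: run of 'B' x 4 -> '4B'
  i=29: run of 'D' x 6 -> '6D'

RLE = 9C6B1D4B3A2C4B6D


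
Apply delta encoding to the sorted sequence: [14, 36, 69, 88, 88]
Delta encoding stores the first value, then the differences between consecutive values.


First value: 14
Deltas:
  36 - 14 = 22
  69 - 36 = 33
  88 - 69 = 19
  88 - 88 = 0


Delta encoded: [14, 22, 33, 19, 0]


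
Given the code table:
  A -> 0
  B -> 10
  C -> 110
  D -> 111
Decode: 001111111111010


Decoding:
0 -> A
0 -> A
111 -> D
111 -> D
111 -> D
10 -> B
10 -> B


Result: AADDDBB


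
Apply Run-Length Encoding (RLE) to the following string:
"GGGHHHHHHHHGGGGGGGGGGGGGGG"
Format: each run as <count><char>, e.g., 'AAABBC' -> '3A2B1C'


Scanning runs left to right:
  i=0: run of 'G' x 3 -> '3G'
  i=3: run of 'H' x 8 -> '8H'
  i=11: run of 'G' x 15 -> '15G'

RLE = 3G8H15G


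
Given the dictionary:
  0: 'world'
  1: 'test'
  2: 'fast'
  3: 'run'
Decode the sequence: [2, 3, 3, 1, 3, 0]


Look up each index in the dictionary:
  2 -> 'fast'
  3 -> 'run'
  3 -> 'run'
  1 -> 'test'
  3 -> 'run'
  0 -> 'world'

Decoded: "fast run run test run world"


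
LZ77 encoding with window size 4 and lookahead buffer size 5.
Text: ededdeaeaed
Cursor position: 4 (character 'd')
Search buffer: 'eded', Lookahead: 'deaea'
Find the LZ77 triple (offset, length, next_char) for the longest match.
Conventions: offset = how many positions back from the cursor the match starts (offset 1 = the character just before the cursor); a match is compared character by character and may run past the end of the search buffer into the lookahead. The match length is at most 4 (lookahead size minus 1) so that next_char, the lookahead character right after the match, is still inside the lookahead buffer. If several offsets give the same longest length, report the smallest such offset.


Try each offset into the search buffer:
  offset=1 (pos 3, char 'd'): match length 1
  offset=2 (pos 2, char 'e'): match length 0
  offset=3 (pos 1, char 'd'): match length 2
  offset=4 (pos 0, char 'e'): match length 0
Longest match has length 2 at offset 3.
next_char = character at position 4 + 2 = 6 -> 'a'

Best match: offset=3, length=2 (matching 'de' starting at position 1)
LZ77 triple: (3, 2, 'a')


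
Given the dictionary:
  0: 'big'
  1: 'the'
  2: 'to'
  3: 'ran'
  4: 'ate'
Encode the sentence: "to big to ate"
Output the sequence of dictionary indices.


Look up each word in the dictionary:
  'to' -> 2
  'big' -> 0
  'to' -> 2
  'ate' -> 4

Encoded: [2, 0, 2, 4]


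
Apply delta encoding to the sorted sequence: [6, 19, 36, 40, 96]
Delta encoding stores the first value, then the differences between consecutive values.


First value: 6
Deltas:
  19 - 6 = 13
  36 - 19 = 17
  40 - 36 = 4
  96 - 40 = 56


Delta encoded: [6, 13, 17, 4, 56]


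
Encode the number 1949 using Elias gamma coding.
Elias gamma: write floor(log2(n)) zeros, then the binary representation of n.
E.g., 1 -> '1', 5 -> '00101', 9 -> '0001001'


num_bits = floor(log2(1949)) + 1 = 11
leading_zeros = num_bits - 1 = 10
binary(1949) = 11110011101

Elias gamma(1949) = '0000000000' + '11110011101' = 000000000011110011101 (21 bits)


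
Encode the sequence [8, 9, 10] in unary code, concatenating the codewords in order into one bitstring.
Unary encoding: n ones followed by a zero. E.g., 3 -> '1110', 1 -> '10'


Encode each number as n ones followed by a terminating 0:
  8 -> 111111110 (9 bits)
  9 -> 1111111110 (10 bits)
  10 -> 11111111110 (11 bits)
Total length = 9 + 10 + 11 = 30 bits.

Unary([8, 9, 10]) = 111111110111111111011111111110 (30 bits)


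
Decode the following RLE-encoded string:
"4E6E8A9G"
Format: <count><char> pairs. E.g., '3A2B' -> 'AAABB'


Expanding each <count><char> pair:
  4E -> 'EEEE'
  6E -> 'EEEEEE'
  8A -> 'AAAAAAAA'
  9G -> 'GGGGGGGGG'

Decoded = EEEEEEEEEEAAAAAAAAGGGGGGGGG


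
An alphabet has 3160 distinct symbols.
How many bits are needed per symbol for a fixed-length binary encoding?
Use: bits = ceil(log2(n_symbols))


log2(3160) = 11.6257
Bracket: 2^11 = 2048 < 3160 <= 2^12 = 4096
So ceil(log2(3160)) = 12

bits = ceil(log2(3160)) = ceil(11.6257) = 12 bits


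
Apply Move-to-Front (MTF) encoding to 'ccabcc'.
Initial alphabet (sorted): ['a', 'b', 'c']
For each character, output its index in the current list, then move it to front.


MTF encoding:
'c': index 2 in ['a', 'b', 'c'] -> ['c', 'a', 'b']
'c': index 0 in ['c', 'a', 'b'] -> ['c', 'a', 'b']
'a': index 1 in ['c', 'a', 'b'] -> ['a', 'c', 'b']
'b': index 2 in ['a', 'c', 'b'] -> ['b', 'a', 'c']
'c': index 2 in ['b', 'a', 'c'] -> ['c', 'b', 'a']
'c': index 0 in ['c', 'b', 'a'] -> ['c', 'b', 'a']


Output: [2, 0, 1, 2, 2, 0]


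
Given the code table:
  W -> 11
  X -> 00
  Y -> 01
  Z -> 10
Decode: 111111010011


Decoding:
11 -> W
11 -> W
11 -> W
01 -> Y
00 -> X
11 -> W


Result: WWWYXW


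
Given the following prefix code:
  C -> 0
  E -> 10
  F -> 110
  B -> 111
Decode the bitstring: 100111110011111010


Decoding step by step:
Bits 10 -> E
Bits 0 -> C
Bits 111 -> B
Bits 110 -> F
Bits 0 -> C
Bits 111 -> B
Bits 110 -> F
Bits 10 -> E


Decoded message: ECBFCBFE


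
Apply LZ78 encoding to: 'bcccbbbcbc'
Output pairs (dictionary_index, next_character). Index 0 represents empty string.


LZ78 encoding steps:
Dictionary: {0: ''}
Step 1: w='' (idx 0), next='b' -> output (0, 'b'), add 'b' as idx 1
Step 2: w='' (idx 0), next='c' -> output (0, 'c'), add 'c' as idx 2
Step 3: w='c' (idx 2), next='c' -> output (2, 'c'), add 'cc' as idx 3
Step 4: w='b' (idx 1), next='b' -> output (1, 'b'), add 'bb' as idx 4
Step 5: w='b' (idx 1), next='c' -> output (1, 'c'), add 'bc' as idx 5
Step 6: w='bc' (idx 5), end of input -> output (5, '')


Encoded: [(0, 'b'), (0, 'c'), (2, 'c'), (1, 'b'), (1, 'c'), (5, '')]


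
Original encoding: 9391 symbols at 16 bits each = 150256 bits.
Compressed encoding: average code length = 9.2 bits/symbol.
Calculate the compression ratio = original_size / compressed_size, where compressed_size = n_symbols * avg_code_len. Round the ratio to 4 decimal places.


original_size = n_symbols * orig_bits = 9391 * 16 = 150256 bits
compressed_size = n_symbols * avg_code_len = 9391 * 9.2 = 86397.2 bits
ratio = original_size / compressed_size = 150256 / 86397.2 = 1.7391

Compression ratio = 1.7391


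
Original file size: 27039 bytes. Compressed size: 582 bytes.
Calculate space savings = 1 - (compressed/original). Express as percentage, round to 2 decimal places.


ratio = compressed/original = 582/27039 = 0.021524
savings = 1 - ratio = 1 - 0.021524 = 0.978476
as a percentage: 0.978476 * 100 = 97.85%

Space savings = 1 - 582/27039 = 97.85%


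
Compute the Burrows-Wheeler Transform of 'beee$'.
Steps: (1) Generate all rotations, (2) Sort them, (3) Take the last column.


Rotations (sorted):
  0: $beee -> last char: e
  1: beee$ -> last char: $
  2: e$bee -> last char: e
  3: ee$be -> last char: e
  4: eee$b -> last char: b


BWT = e$eeb


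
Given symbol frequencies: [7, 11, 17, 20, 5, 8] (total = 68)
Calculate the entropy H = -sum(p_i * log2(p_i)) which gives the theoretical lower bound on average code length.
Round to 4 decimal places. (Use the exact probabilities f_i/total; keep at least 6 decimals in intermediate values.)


Per-symbol terms -p_i * log2(p_i) with p_i = f_i/68:
  p = 7/68 = 0.102941: log2(p) = -3.280108, -p*log2(p) = 0.337658
  p = 11/68 = 0.161765: log2(p) = -2.628031, -p*log2(p) = 0.425123
  p = 17/68 = 0.250000: log2(p) = -2.000000, -p*log2(p) = 0.500000
  p = 20/68 = 0.294118: log2(p) = -1.765535, -p*log2(p) = 0.519275
  p = 5/68 = 0.073529: log2(p) = -3.765535, -p*log2(p) = 0.276878
  p = 8/68 = 0.117647: log2(p) = -3.087463, -p*log2(p) = 0.363231
H = 0.337658 + 0.425123 + 0.500000 + 0.519275 + 0.276878 + 0.363231 = 2.422165

H = 2.4222 bits/symbol


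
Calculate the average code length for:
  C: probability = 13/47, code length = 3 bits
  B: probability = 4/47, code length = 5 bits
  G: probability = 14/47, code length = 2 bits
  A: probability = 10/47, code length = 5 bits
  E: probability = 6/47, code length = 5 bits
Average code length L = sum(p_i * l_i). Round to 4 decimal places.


Weighted contributions p_i * l_i:
  C: (13/47) * 3 = 39/47
  B: (4/47) * 5 = 20/47
  G: (14/47) * 2 = 28/47
  A: (10/47) * 5 = 50/47
  E: (6/47) * 5 = 30/47
Sum = (39 + 20 + 28 + 50 + 30)/47 = 167/47

L = 167/47 = 3.5532 bits/symbol


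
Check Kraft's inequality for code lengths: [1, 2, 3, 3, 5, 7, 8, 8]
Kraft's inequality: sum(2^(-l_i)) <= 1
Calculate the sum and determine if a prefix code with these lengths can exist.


Sum = 2^(-1) + 2^(-2) + 2^(-3) + 2^(-3) + 2^(-5) + 2^(-7) + 2^(-8) + 2^(-8)
    = 0.5 + 0.25 + 0.125 + 0.125 + 0.03125 + 0.0078125 + 0.00390625 + 0.00390625
    = 268/256 = 1.046875
Since 1.046875 > 1, Kraft's inequality is NOT satisfied.
A prefix code with these lengths CANNOT exist.

Kraft sum = 1.046875. Not satisfied.


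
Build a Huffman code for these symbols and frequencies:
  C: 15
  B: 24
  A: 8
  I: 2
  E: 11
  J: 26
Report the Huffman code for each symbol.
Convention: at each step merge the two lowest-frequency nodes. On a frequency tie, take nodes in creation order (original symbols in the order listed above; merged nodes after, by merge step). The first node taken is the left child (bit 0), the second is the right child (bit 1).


Huffman tree construction:
Step 1: Merge I(2) + A(8) = 10
Step 2: Merge (I+A)(10) + E(11) = 21
Step 3: Merge C(15) + ((I+A)+E)(21) = 36
Step 4: Merge B(24) + J(26) = 50
Step 5: Merge (C+((I+A)+E))(36) + (B+J)(50) = 86
Read each symbol's code off the tree from the root (left child = 0, right child = 1).

Codes:
  C: 00 (length 2)
  B: 10 (length 2)
  A: 0101 (length 4)
  I: 0100 (length 4)
  E: 011 (length 3)
  J: 11 (length 2)
Average code length: 203/86 = 2.3605 bits/symbol


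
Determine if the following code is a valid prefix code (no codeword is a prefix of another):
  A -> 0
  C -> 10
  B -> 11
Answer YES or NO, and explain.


Checking each pair (does one codeword prefix another?):
  A='0' vs C='10': no prefix
  A='0' vs B='11': no prefix
  C='10' vs A='0': no prefix
  C='10' vs B='11': no prefix
  B='11' vs A='0': no prefix
  B='11' vs C='10': no prefix
No violation found over all pairs.

YES -- this is a valid prefix code. No codeword is a prefix of any other codeword.


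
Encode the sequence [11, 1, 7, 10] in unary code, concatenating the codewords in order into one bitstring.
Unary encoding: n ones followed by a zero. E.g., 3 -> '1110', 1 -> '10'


Encode each number as n ones followed by a terminating 0:
  11 -> 111111111110 (12 bits)
  1 -> 10 (2 bits)
  7 -> 11111110 (8 bits)
  10 -> 11111111110 (11 bits)
Total length = 12 + 2 + 8 + 11 = 33 bits.

Unary([11, 1, 7, 10]) = 111111111110101111111011111111110 (33 bits)


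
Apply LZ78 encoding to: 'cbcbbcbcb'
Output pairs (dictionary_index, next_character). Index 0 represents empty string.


LZ78 encoding steps:
Dictionary: {0: ''}
Step 1: w='' (idx 0), next='c' -> output (0, 'c'), add 'c' as idx 1
Step 2: w='' (idx 0), next='b' -> output (0, 'b'), add 'b' as idx 2
Step 3: w='c' (idx 1), next='b' -> output (1, 'b'), add 'cb' as idx 3
Step 4: w='b' (idx 2), next='c' -> output (2, 'c'), add 'bc' as idx 4
Step 5: w='bc' (idx 4), next='b' -> output (4, 'b'), add 'bcb' as idx 5


Encoded: [(0, 'c'), (0, 'b'), (1, 'b'), (2, 'c'), (4, 'b')]


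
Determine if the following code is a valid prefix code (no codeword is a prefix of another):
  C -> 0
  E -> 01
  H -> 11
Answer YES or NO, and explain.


Checking each pair (does one codeword prefix another?):
  C='0' vs E='01': prefix -- VIOLATION

NO -- this is NOT a valid prefix code. C (0) is a prefix of E (01).


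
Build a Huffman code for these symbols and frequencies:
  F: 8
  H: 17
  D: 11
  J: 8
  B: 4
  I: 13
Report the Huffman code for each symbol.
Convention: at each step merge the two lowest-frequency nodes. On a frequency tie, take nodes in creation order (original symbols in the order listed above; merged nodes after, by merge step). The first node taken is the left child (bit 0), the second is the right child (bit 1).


Huffman tree construction:
Step 1: Merge B(4) + F(8) = 12
Step 2: Merge J(8) + D(11) = 19
Step 3: Merge (B+F)(12) + I(13) = 25
Step 4: Merge H(17) + (J+D)(19) = 36
Step 5: Merge ((B+F)+I)(25) + (H+(J+D))(36) = 61
Read each symbol's code off the tree from the root (left child = 0, right child = 1).

Codes:
  F: 001 (length 3)
  H: 10 (length 2)
  D: 111 (length 3)
  J: 110 (length 3)
  B: 000 (length 3)
  I: 01 (length 2)
Average code length: 153/61 = 2.5082 bits/symbol


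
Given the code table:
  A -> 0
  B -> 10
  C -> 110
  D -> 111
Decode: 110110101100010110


Decoding:
110 -> C
110 -> C
10 -> B
110 -> C
0 -> A
0 -> A
10 -> B
110 -> C


Result: CCBCAABC


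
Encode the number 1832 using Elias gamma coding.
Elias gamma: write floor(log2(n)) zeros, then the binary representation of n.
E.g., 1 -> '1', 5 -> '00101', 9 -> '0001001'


num_bits = floor(log2(1832)) + 1 = 11
leading_zeros = num_bits - 1 = 10
binary(1832) = 11100101000

Elias gamma(1832) = '0000000000' + '11100101000' = 000000000011100101000 (21 bits)


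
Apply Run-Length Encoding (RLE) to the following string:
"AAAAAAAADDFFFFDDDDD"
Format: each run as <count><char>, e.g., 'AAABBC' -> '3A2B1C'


Scanning runs left to right:
  i=0: run of 'A' x 8 -> '8A'
  i=8: run of 'D' x 2 -> '2D'
  i=10: run of 'F' x 4 -> '4F'
  i=14: run of 'D' x 5 -> '5D'

RLE = 8A2D4F5D


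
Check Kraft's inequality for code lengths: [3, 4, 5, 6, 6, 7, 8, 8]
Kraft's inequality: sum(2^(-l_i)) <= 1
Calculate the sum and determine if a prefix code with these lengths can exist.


Sum = 2^(-3) + 2^(-4) + 2^(-5) + 2^(-6) + 2^(-6) + 2^(-7) + 2^(-8) + 2^(-8)
    = 0.125 + 0.0625 + 0.03125 + 0.015625 + 0.015625 + 0.0078125 + 0.00390625 + 0.00390625
    = 68/256 = 0.265625
Since 0.265625 <= 1, Kraft's inequality IS satisfied.
A prefix code with these lengths CAN exist.

Kraft sum = 0.265625. Satisfied.


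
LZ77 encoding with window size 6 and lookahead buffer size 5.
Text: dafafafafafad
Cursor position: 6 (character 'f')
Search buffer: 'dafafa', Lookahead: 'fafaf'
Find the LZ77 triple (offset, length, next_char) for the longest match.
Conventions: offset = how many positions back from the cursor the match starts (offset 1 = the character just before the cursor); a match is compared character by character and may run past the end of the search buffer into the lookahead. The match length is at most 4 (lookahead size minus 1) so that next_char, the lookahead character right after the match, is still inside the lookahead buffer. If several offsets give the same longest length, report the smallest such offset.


Try each offset into the search buffer:
  offset=1 (pos 5, char 'a'): match length 0
  offset=2 (pos 4, char 'f'): match length 4
  offset=3 (pos 3, char 'a'): match length 0
  offset=4 (pos 2, char 'f'): match length 4
  offset=5 (pos 1, char 'a'): match length 0
  offset=6 (pos 0, char 'd'): match length 0
Longest match has length 4, found at offsets 2, 4; take the smallest, offset 2.
next_char = character at position 6 + 4 = 10 -> 'f'

Best match: offset=2, length=4 (matching 'fafa' starting at position 4)
LZ77 triple: (2, 4, 'f')


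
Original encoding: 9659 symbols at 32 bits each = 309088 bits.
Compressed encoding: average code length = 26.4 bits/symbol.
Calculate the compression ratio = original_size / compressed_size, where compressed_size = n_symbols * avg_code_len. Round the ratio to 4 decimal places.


original_size = n_symbols * orig_bits = 9659 * 32 = 309088 bits
compressed_size = n_symbols * avg_code_len = 9659 * 26.4 = 254997.6 bits
ratio = original_size / compressed_size = 309088 / 254997.6 = 1.2121

Compression ratio = 1.2121


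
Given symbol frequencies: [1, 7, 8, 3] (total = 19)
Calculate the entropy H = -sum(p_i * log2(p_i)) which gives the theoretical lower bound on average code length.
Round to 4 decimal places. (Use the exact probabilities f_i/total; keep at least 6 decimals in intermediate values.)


Per-symbol terms -p_i * log2(p_i) with p_i = f_i/19:
  p = 1/19 = 0.052632: log2(p) = -4.247928, -p*log2(p) = 0.223575
  p = 7/19 = 0.368421: log2(p) = -1.440573, -p*log2(p) = 0.530737
  p = 8/19 = 0.421053: log2(p) = -1.247928, -p*log2(p) = 0.525443
  p = 3/19 = 0.157895: log2(p) = -2.662965, -p*log2(p) = 0.420468
H = 0.223575 + 0.530737 + 0.525443 + 0.420468 = 1.700223

H = 1.7002 bits/symbol


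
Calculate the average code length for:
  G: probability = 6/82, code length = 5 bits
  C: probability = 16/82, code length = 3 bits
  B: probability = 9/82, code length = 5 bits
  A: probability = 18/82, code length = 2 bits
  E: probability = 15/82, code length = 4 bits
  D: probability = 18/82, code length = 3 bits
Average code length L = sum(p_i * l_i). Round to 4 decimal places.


Weighted contributions p_i * l_i:
  G: (6/82) * 5 = 30/82
  C: (16/82) * 3 = 48/82
  B: (9/82) * 5 = 45/82
  A: (18/82) * 2 = 36/82
  E: (15/82) * 4 = 60/82
  D: (18/82) * 3 = 54/82
Sum = (30 + 48 + 45 + 36 + 60 + 54)/82 = 273/82

L = 273/82 = 3.3293 bits/symbol


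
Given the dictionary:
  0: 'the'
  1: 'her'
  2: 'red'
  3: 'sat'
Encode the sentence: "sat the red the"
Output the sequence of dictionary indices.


Look up each word in the dictionary:
  'sat' -> 3
  'the' -> 0
  'red' -> 2
  'the' -> 0

Encoded: [3, 0, 2, 0]


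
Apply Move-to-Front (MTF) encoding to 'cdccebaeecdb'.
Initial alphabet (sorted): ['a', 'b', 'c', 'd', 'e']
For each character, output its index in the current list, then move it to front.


MTF encoding:
'c': index 2 in ['a', 'b', 'c', 'd', 'e'] -> ['c', 'a', 'b', 'd', 'e']
'd': index 3 in ['c', 'a', 'b', 'd', 'e'] -> ['d', 'c', 'a', 'b', 'e']
'c': index 1 in ['d', 'c', 'a', 'b', 'e'] -> ['c', 'd', 'a', 'b', 'e']
'c': index 0 in ['c', 'd', 'a', 'b', 'e'] -> ['c', 'd', 'a', 'b', 'e']
'e': index 4 in ['c', 'd', 'a', 'b', 'e'] -> ['e', 'c', 'd', 'a', 'b']
'b': index 4 in ['e', 'c', 'd', 'a', 'b'] -> ['b', 'e', 'c', 'd', 'a']
'a': index 4 in ['b', 'e', 'c', 'd', 'a'] -> ['a', 'b', 'e', 'c', 'd']
'e': index 2 in ['a', 'b', 'e', 'c', 'd'] -> ['e', 'a', 'b', 'c', 'd']
'e': index 0 in ['e', 'a', 'b', 'c', 'd'] -> ['e', 'a', 'b', 'c', 'd']
'c': index 3 in ['e', 'a', 'b', 'c', 'd'] -> ['c', 'e', 'a', 'b', 'd']
'd': index 4 in ['c', 'e', 'a', 'b', 'd'] -> ['d', 'c', 'e', 'a', 'b']
'b': index 4 in ['d', 'c', 'e', 'a', 'b'] -> ['b', 'd', 'c', 'e', 'a']


Output: [2, 3, 1, 0, 4, 4, 4, 2, 0, 3, 4, 4]


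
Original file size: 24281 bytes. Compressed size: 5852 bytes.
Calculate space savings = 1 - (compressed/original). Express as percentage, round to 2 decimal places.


ratio = compressed/original = 5852/24281 = 0.241011
savings = 1 - ratio = 1 - 0.241011 = 0.758989
as a percentage: 0.758989 * 100 = 75.9%

Space savings = 1 - 5852/24281 = 75.9%


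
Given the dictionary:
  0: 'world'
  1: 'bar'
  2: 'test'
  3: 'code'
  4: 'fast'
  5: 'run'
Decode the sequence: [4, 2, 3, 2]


Look up each index in the dictionary:
  4 -> 'fast'
  2 -> 'test'
  3 -> 'code'
  2 -> 'test'

Decoded: "fast test code test"


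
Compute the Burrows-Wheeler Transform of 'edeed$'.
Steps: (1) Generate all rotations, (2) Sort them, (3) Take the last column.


Rotations (sorted):
  0: $edeed -> last char: d
  1: d$edee -> last char: e
  2: deed$e -> last char: e
  3: ed$ede -> last char: e
  4: edeed$ -> last char: $
  5: eed$ed -> last char: d


BWT = deee$d


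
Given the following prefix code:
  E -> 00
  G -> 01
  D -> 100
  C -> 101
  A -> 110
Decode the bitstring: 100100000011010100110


Decoding step by step:
Bits 100 -> D
Bits 100 -> D
Bits 00 -> E
Bits 00 -> E
Bits 110 -> A
Bits 101 -> C
Bits 00 -> E
Bits 110 -> A


Decoded message: DDEEACEA


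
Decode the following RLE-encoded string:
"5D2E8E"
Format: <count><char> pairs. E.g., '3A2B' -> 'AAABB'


Expanding each <count><char> pair:
  5D -> 'DDDDD'
  2E -> 'EE'
  8E -> 'EEEEEEEE'

Decoded = DDDDDEEEEEEEEEE


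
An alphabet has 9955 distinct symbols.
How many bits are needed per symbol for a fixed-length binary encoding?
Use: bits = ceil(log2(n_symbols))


log2(9955) = 13.2812
Bracket: 2^13 = 8192 < 9955 <= 2^14 = 16384
So ceil(log2(9955)) = 14

bits = ceil(log2(9955)) = ceil(13.2812) = 14 bits


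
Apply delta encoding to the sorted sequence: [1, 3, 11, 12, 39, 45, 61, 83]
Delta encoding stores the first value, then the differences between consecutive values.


First value: 1
Deltas:
  3 - 1 = 2
  11 - 3 = 8
  12 - 11 = 1
  39 - 12 = 27
  45 - 39 = 6
  61 - 45 = 16
  83 - 61 = 22


Delta encoded: [1, 2, 8, 1, 27, 6, 16, 22]


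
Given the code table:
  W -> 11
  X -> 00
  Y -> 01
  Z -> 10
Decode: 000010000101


Decoding:
00 -> X
00 -> X
10 -> Z
00 -> X
01 -> Y
01 -> Y


Result: XXZXYY


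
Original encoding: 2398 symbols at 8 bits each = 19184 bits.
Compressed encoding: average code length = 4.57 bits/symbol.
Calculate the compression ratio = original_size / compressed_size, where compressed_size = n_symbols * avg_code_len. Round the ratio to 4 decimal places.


original_size = n_symbols * orig_bits = 2398 * 8 = 19184 bits
compressed_size = n_symbols * avg_code_len = 2398 * 4.57 = 10958.86 bits
ratio = original_size / compressed_size = 19184 / 10958.86 = 1.7505

Compression ratio = 1.7505


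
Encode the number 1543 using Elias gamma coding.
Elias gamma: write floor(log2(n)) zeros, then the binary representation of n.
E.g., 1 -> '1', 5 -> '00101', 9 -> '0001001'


num_bits = floor(log2(1543)) + 1 = 11
leading_zeros = num_bits - 1 = 10
binary(1543) = 11000000111

Elias gamma(1543) = '0000000000' + '11000000111' = 000000000011000000111 (21 bits)


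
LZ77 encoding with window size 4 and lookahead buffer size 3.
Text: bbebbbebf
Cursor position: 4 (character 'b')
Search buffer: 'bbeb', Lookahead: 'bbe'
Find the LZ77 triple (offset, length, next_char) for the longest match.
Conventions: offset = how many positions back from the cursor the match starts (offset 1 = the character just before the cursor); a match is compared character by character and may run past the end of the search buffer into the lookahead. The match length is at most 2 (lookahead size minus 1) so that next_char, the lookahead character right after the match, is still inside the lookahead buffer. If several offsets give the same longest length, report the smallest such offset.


Try each offset into the search buffer:
  offset=1 (pos 3, char 'b'): match length 2
  offset=2 (pos 2, char 'e'): match length 0
  offset=3 (pos 1, char 'b'): match length 1
  offset=4 (pos 0, char 'b'): match length 2
Longest match has length 2, found at offsets 1, 4; take the smallest, offset 1.
next_char = character at position 4 + 2 = 6 -> 'e'

Best match: offset=1, length=2 (matching 'bb' starting at position 3)
LZ77 triple: (1, 2, 'e')


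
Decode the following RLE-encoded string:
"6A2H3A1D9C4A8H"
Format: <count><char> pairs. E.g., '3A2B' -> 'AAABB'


Expanding each <count><char> pair:
  6A -> 'AAAAAA'
  2H -> 'HH'
  3A -> 'AAA'
  1D -> 'D'
  9C -> 'CCCCCCCCC'
  4A -> 'AAAA'
  8H -> 'HHHHHHHH'

Decoded = AAAAAAHHAAADCCCCCCCCCAAAAHHHHHHHH


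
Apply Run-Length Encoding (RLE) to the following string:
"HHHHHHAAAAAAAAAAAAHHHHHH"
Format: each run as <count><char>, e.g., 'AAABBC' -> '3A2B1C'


Scanning runs left to right:
  i=0: run of 'H' x 6 -> '6H'
  i=6: run of 'A' x 12 -> '12A'
  i=18: run of 'H' x 6 -> '6H'

RLE = 6H12A6H


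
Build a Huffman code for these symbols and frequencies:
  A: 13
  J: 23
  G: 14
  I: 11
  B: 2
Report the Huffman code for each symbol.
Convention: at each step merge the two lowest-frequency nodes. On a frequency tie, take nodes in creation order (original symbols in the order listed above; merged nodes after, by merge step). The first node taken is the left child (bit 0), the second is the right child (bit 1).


Huffman tree construction:
Step 1: Merge B(2) + I(11) = 13
Step 2: Merge A(13) + (B+I)(13) = 26
Step 3: Merge G(14) + J(23) = 37
Step 4: Merge (A+(B+I))(26) + (G+J)(37) = 63
Read each symbol's code off the tree from the root (left child = 0, right child = 1).

Codes:
  A: 00 (length 2)
  J: 11 (length 2)
  G: 10 (length 2)
  I: 011 (length 3)
  B: 010 (length 3)
Average code length: 139/63 = 2.2063 bits/symbol


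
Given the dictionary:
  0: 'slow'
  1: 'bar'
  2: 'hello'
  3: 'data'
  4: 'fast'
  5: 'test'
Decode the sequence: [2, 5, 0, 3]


Look up each index in the dictionary:
  2 -> 'hello'
  5 -> 'test'
  0 -> 'slow'
  3 -> 'data'

Decoded: "hello test slow data"


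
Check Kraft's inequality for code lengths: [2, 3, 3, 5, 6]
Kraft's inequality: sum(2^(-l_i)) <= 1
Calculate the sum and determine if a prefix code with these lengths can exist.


Sum = 2^(-2) + 2^(-3) + 2^(-3) + 2^(-5) + 2^(-6)
    = 0.25 + 0.125 + 0.125 + 0.03125 + 0.015625
    = 35/64 = 0.546875
Since 0.546875 <= 1, Kraft's inequality IS satisfied.
A prefix code with these lengths CAN exist.

Kraft sum = 0.546875. Satisfied.


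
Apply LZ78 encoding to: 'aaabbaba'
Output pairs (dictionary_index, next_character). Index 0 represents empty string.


LZ78 encoding steps:
Dictionary: {0: ''}
Step 1: w='' (idx 0), next='a' -> output (0, 'a'), add 'a' as idx 1
Step 2: w='a' (idx 1), next='a' -> output (1, 'a'), add 'aa' as idx 2
Step 3: w='' (idx 0), next='b' -> output (0, 'b'), add 'b' as idx 3
Step 4: w='b' (idx 3), next='a' -> output (3, 'a'), add 'ba' as idx 4
Step 5: w='ba' (idx 4), end of input -> output (4, '')


Encoded: [(0, 'a'), (1, 'a'), (0, 'b'), (3, 'a'), (4, '')]


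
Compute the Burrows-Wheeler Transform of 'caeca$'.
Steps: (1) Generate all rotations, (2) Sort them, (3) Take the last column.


Rotations (sorted):
  0: $caeca -> last char: a
  1: a$caec -> last char: c
  2: aeca$c -> last char: c
  3: ca$cae -> last char: e
  4: caeca$ -> last char: $
  5: eca$ca -> last char: a


BWT = acce$a


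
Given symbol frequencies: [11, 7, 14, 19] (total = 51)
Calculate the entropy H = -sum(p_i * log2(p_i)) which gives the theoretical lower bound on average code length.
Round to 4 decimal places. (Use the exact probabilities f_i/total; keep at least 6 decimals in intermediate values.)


Per-symbol terms -p_i * log2(p_i) with p_i = f_i/51:
  p = 11/51 = 0.215686: log2(p) = -2.212994, -p*log2(p) = 0.477312
  p = 7/51 = 0.137255: log2(p) = -2.865070, -p*log2(p) = 0.393245
  p = 14/51 = 0.274510: log2(p) = -1.865070, -p*log2(p) = 0.511980
  p = 19/51 = 0.372549: log2(p) = -1.424498, -p*log2(p) = 0.530695
H = 0.477312 + 0.393245 + 0.511980 + 0.530695 = 1.913232

H = 1.9132 bits/symbol


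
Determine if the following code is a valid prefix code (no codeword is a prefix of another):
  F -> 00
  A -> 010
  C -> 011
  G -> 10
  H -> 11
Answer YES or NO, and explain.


Checking each pair (does one codeword prefix another?):
  F='00' vs A='010': no prefix
  F='00' vs C='011': no prefix
  F='00' vs G='10': no prefix
  F='00' vs H='11': no prefix
  A='010' vs F='00': no prefix
  A='010' vs C='011': no prefix
  A='010' vs G='10': no prefix
  A='010' vs H='11': no prefix
  C='011' vs F='00': no prefix
  C='011' vs A='010': no prefix
  C='011' vs G='10': no prefix
  C='011' vs H='11': no prefix
  G='10' vs F='00': no prefix
  G='10' vs A='010': no prefix
  G='10' vs C='011': no prefix
  G='10' vs H='11': no prefix
  H='11' vs F='00': no prefix
  H='11' vs A='010': no prefix
  H='11' vs C='011': no prefix
  H='11' vs G='10': no prefix
No violation found over all pairs.

YES -- this is a valid prefix code. No codeword is a prefix of any other codeword.


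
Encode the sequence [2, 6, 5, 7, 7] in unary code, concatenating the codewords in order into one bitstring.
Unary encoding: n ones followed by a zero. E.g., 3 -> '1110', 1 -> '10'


Encode each number as n ones followed by a terminating 0:
  2 -> 110 (3 bits)
  6 -> 1111110 (7 bits)
  5 -> 111110 (6 bits)
  7 -> 11111110 (8 bits)
  7 -> 11111110 (8 bits)
Total length = 3 + 7 + 6 + 8 + 8 = 32 bits.

Unary([2, 6, 5, 7, 7]) = 11011111101111101111111011111110 (32 bits)


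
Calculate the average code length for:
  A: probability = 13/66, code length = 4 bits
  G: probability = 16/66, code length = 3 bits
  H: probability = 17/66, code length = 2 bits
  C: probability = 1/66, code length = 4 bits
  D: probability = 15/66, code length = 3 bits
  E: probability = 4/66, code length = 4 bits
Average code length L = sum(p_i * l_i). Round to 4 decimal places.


Weighted contributions p_i * l_i:
  A: (13/66) * 4 = 52/66
  G: (16/66) * 3 = 48/66
  H: (17/66) * 2 = 34/66
  C: (1/66) * 4 = 4/66
  D: (15/66) * 3 = 45/66
  E: (4/66) * 4 = 16/66
Sum = (52 + 48 + 34 + 4 + 45 + 16)/66 = 199/66

L = 199/66 = 3.0152 bits/symbol


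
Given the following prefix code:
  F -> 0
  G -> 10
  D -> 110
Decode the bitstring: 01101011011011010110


Decoding step by step:
Bits 0 -> F
Bits 110 -> D
Bits 10 -> G
Bits 110 -> D
Bits 110 -> D
Bits 110 -> D
Bits 10 -> G
Bits 110 -> D


Decoded message: FDGDDDGD


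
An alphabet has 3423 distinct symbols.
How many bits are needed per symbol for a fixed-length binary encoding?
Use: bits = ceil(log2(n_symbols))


log2(3423) = 11.741
Bracket: 2^11 = 2048 < 3423 <= 2^12 = 4096
So ceil(log2(3423)) = 12

bits = ceil(log2(3423)) = ceil(11.741) = 12 bits


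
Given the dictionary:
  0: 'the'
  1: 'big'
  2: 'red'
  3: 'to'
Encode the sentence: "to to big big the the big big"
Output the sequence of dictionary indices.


Look up each word in the dictionary:
  'to' -> 3
  'to' -> 3
  'big' -> 1
  'big' -> 1
  'the' -> 0
  'the' -> 0
  'big' -> 1
  'big' -> 1

Encoded: [3, 3, 1, 1, 0, 0, 1, 1]


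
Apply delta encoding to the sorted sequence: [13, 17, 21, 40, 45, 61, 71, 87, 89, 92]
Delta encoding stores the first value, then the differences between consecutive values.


First value: 13
Deltas:
  17 - 13 = 4
  21 - 17 = 4
  40 - 21 = 19
  45 - 40 = 5
  61 - 45 = 16
  71 - 61 = 10
  87 - 71 = 16
  89 - 87 = 2
  92 - 89 = 3


Delta encoded: [13, 4, 4, 19, 5, 16, 10, 16, 2, 3]


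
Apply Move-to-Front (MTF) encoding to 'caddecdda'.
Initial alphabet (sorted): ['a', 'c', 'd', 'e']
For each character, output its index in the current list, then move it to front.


MTF encoding:
'c': index 1 in ['a', 'c', 'd', 'e'] -> ['c', 'a', 'd', 'e']
'a': index 1 in ['c', 'a', 'd', 'e'] -> ['a', 'c', 'd', 'e']
'd': index 2 in ['a', 'c', 'd', 'e'] -> ['d', 'a', 'c', 'e']
'd': index 0 in ['d', 'a', 'c', 'e'] -> ['d', 'a', 'c', 'e']
'e': index 3 in ['d', 'a', 'c', 'e'] -> ['e', 'd', 'a', 'c']
'c': index 3 in ['e', 'd', 'a', 'c'] -> ['c', 'e', 'd', 'a']
'd': index 2 in ['c', 'e', 'd', 'a'] -> ['d', 'c', 'e', 'a']
'd': index 0 in ['d', 'c', 'e', 'a'] -> ['d', 'c', 'e', 'a']
'a': index 3 in ['d', 'c', 'e', 'a'] -> ['a', 'd', 'c', 'e']


Output: [1, 1, 2, 0, 3, 3, 2, 0, 3]
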